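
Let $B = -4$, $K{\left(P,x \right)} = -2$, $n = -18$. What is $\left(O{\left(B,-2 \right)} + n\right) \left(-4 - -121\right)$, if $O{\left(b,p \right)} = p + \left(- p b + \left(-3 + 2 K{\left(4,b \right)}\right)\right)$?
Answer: $-4095$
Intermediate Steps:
$O{\left(b,p \right)} = -7 + p - b p$ ($O{\left(b,p \right)} = p + \left(- p b + \left(-3 + 2 \left(-2\right)\right)\right) = p - \left(7 + b p\right) = -7 + p - b p$)
$\left(O{\left(B,-2 \right)} + n\right) \left(-4 - -121\right) = \left(\left(-7 - 2 - \left(-4\right) \left(-2\right)\right) - 18\right) \left(-4 - -121\right) = \left(\left(-7 - 2 - 8\right) - 18\right) \left(-4 + 121\right) = \left(-17 - 18\right) 117 = \left(-35\right) 117 = -4095$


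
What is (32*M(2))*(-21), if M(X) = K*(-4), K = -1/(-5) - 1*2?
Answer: -24192/5 ≈ -4838.4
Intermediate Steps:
K = -9/5 (K = -1*(-1/5) - 2 = 1/5 - 2 = -9/5 ≈ -1.8000)
M(X) = 36/5 (M(X) = -9/5*(-4) = 36/5)
(32*M(2))*(-21) = (32*(36/5))*(-21) = (1152/5)*(-21) = -24192/5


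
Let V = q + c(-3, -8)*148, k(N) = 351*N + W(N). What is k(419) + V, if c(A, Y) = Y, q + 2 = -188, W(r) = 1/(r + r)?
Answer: 122092411/838 ≈ 1.4570e+5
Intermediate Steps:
W(r) = 1/(2*r)
q = -190 (q = -2 - 188 = -190)
k(N) = 1/(2*N) + 351*N (k(N) = 351*N + 1/(2*N) = 1/(2*N) + 351*N)
V = -1374 (V = -190 - 8*148 = -190 - 1184 = -1374)
k(419) + V = ((½)/419 + 351*419) - 1374 = ((½)*(1/419) + 147069) - 1374 = (1/838 + 147069) - 1374 = 123243823/838 - 1374 = 122092411/838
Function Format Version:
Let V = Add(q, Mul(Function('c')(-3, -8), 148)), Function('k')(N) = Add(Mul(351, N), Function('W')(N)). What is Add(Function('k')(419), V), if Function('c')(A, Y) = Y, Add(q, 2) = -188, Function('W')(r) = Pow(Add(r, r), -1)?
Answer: Rational(122092411, 838) ≈ 1.4570e+5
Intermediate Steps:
Function('W')(r) = Mul(Rational(1, 2), Pow(r, -1)) (Function('W')(r) = Pow(Mul(2, r), -1) = Mul(Rational(1, 2), Pow(r, -1)))
q = -190 (q = Add(-2, -188) = -190)
Function('k')(N) = Add(Mul(Rational(1, 2), Pow(N, -1)), Mul(351, N)) (Function('k')(N) = Add(Mul(351, N), Mul(Rational(1, 2), Pow(N, -1))) = Add(Mul(Rational(1, 2), Pow(N, -1)), Mul(351, N)))
V = -1374 (V = Add(-190, Mul(-8, 148)) = Add(-190, -1184) = -1374)
Add(Function('k')(419), V) = Add(Add(Mul(Rational(1, 2), Pow(419, -1)), Mul(351, 419)), -1374) = Add(Add(Mul(Rational(1, 2), Rational(1, 419)), 147069), -1374) = Add(Add(Rational(1, 838), 147069), -1374) = Add(Rational(123243823, 838), -1374) = Rational(122092411, 838)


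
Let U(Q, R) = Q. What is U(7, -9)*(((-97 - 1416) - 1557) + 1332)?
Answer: -12166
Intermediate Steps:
U(7, -9)*(((-97 - 1416) - 1557) + 1332) = 7*(((-97 - 1416) - 1557) + 1332) = 7*((-1513 - 1557) + 1332) = 7*(-3070 + 1332) = 7*(-1738) = -12166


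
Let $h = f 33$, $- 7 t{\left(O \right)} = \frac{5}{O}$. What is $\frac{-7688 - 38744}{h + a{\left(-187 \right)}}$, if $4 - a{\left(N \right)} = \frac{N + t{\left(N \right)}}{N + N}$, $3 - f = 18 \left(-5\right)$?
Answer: $- \frac{5682882128}{376047885} \approx -15.112$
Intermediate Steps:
$f = 93$ ($f = 3 - 18 \left(-5\right) = 3 - -90 = 3 + 90 = 93$)
$t{\left(O \right)} = - \frac{5}{7 O}$ ($t{\left(O \right)} = - \frac{5 \frac{1}{O}}{7} = - \frac{5}{7 O}$)
$h = 3069$ ($h = 93 \cdot 33 = 3069$)
$a{\left(N \right)} = 4 - \frac{N - \frac{5}{7 N}}{2 N}$ ($a{\left(N \right)} = 4 - \frac{N - \frac{5}{7 N}}{N + N} = 4 - \frac{N - \frac{5}{7 N}}{2 N}$)
$\frac{-7688 - 38744}{h + a{\left(-187 \right)}} = \frac{-7688 - 38744}{3069 + \left(\frac{7}{2} + \frac{5}{14 \cdot 34969}\right)} = - \frac{46432}{3069 + \left(\frac{7}{2} + \frac{5}{14} \cdot \frac{1}{34969}\right)} = - \frac{46432}{3069 + \left(\frac{7}{2} + \frac{5}{489566}\right)} = - \frac{46432}{3069 + \frac{856743}{244783}} = - \frac{46432}{\frac{752095770}{244783}} = \left(-46432\right) \frac{244783}{752095770} = - \frac{5682882128}{376047885}$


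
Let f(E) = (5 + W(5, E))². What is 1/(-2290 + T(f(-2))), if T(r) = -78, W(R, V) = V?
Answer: -1/2368 ≈ -0.00042230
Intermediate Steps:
f(E) = (5 + E)²
1/(-2290 + T(f(-2))) = 1/(-2290 - 78) = 1/(-2368) = -1/2368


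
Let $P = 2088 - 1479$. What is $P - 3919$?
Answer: $-3310$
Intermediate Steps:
$P = 609$ ($P = 2088 - 1479 = 609$)
$P - 3919 = 609 - 3919 = -3310$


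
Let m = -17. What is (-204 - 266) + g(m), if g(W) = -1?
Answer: -471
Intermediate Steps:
(-204 - 266) + g(m) = (-204 - 266) - 1 = -470 - 1 = -471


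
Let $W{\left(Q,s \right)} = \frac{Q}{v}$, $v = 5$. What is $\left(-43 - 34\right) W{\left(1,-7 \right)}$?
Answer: $- \frac{77}{5} \approx -15.4$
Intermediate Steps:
$W{\left(Q,s \right)} = \frac{Q}{5}$
$\left(-43 - 34\right) W{\left(1,-7 \right)} = \left(-43 - 34\right) \frac{1}{5} \cdot 1 = \left(-77\right) \frac{1}{5} = - \frac{77}{5}$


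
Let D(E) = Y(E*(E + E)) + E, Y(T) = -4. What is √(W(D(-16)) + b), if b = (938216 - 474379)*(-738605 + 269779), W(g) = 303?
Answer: I*√217458845059 ≈ 4.6633e+5*I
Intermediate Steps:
D(E) = -4 + E
b = -217458845362 (b = 463837*(-468826) = -217458845362)
√(W(D(-16)) + b) = √(303 - 217458845362) = √(-217458845059) = I*√217458845059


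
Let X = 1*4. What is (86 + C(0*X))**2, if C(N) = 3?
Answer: 7921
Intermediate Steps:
X = 4
(86 + C(0*X))**2 = (86 + 3)**2 = 89**2 = 7921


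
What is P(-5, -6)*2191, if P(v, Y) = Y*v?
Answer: 65730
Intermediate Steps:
P(-5, -6)*2191 = -6*(-5)*2191 = 30*2191 = 65730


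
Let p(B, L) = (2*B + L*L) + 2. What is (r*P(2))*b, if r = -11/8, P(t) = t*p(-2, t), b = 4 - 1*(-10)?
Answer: -77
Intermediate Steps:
p(B, L) = 2 + L² + 2*B (p(B, L) = (2*B + L²) + 2 = (L² + 2*B) + 2 = 2 + L² + 2*B)
b = 14 (b = 4 + 10 = 14)
P(t) = t*(-2 + t²) (P(t) = t*(2 + t² + 2*(-2)) = t*(2 + t² - 4) = t*(-2 + t²))
r = -11/8 (r = -11*⅛ = -11/8 ≈ -1.3750)
(r*P(2))*b = -11*(-2 + 2²)/4*14 = -11*(-2 + 4)/4*14 = -11*2/4*14 = -11/8*4*14 = -11/2*14 = -77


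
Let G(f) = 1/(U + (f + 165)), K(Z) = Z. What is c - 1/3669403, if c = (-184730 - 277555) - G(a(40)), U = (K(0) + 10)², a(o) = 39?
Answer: -515678233289627/1115498512 ≈ -4.6229e+5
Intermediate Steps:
U = 100 (U = (0 + 10)² = 10² = 100)
G(f) = 1/(265 + f) (G(f) = 1/(100 + (f + 165)) = 1/(100 + (165 + f)) = 1/(265 + f))
c = -140534641/304 (c = (-184730 - 277555) - 1/(265 + 39) = -462285 - 1/304 = -140534641/304 ≈ -4.6229e+5)
c - 1/3669403 = -140534641/304 - 1/3669403 = -515678233289627/1115498512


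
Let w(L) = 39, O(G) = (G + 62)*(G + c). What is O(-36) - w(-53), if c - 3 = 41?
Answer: 169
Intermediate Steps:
c = 44 (c = 3 + 41 = 44)
O(G) = (44 + G)*(62 + G) (O(G) = (G + 62)*(G + 44) = (62 + G)*(44 + G) = (44 + G)*(62 + G))
O(-36) - w(-53) = (2728 + (-36)² + 106*(-36)) - 1*39 = (2728 + 1296 - 3816) - 39 = 208 - 39 = 169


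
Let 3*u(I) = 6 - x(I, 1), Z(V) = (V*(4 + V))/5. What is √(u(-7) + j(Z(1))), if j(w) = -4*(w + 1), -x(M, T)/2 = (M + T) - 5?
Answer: 2*I*√30/3 ≈ 3.6515*I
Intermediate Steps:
x(M, T) = 10 - 2*M - 2*T (x(M, T) = -2*((M + T) - 5) = -2*(-5 + M + T) = 10 - 2*M - 2*T)
Z(V) = V*(4 + V)/5 (Z(V) = (V*(4 + V))*(⅕) = V*(4 + V)/5)
u(I) = -⅔ + 2*I/3 (u(I) = (6 - (10 - 2*I - 2*1))/3 = (6 - (10 - 2*I - 2))/3 = (6 - (8 - 2*I))/3 = (6 + (-8 + 2*I))/3 = (-2 + 2*I)/3 = -⅔ + 2*I/3)
j(w) = -4 - 4*w (j(w) = -4*(1 + w) = -4 - 4*w)
√(u(-7) + j(Z(1))) = √((-⅔ + (⅔)*(-7)) + (-4 - 4*(4 + 1)/5)) = √((-⅔ - 14/3) + (-4 - 4*5/5)) = √(-16/3 + (-4 - 4*1)) = √(-16/3 + (-4 - 4)) = √(-16/3 - 8) = √(-40/3) = 2*I*√30/3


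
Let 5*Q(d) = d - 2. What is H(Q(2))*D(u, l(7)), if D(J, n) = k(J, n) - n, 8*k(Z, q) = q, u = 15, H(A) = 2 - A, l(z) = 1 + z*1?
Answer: -14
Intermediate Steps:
Q(d) = -⅖ + d/5 (Q(d) = (d - 2)/5 = (-2 + d)/5 = -⅖ + d/5)
l(z) = 1 + z
k(Z, q) = q/8
D(J, n) = -7*n/8 (D(J, n) = n/8 - n = -7*n/8)
H(Q(2))*D(u, l(7)) = (2 - (-⅖ + (⅕)*2))*(-7*(1 + 7)/8) = (2 - (-⅖ + ⅖))*(-7/8*8) = (2 - 1*0)*(-7) = (2 + 0)*(-7) = 2*(-7) = -14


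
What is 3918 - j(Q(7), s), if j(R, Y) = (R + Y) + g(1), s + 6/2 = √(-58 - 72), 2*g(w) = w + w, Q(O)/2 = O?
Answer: 3906 - I*√130 ≈ 3906.0 - 11.402*I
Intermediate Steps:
Q(O) = 2*O
g(w) = w (g(w) = (w + w)/2 = (2*w)/2 = w)
s = -3 + I*√130 (s = -3 + √(-58 - 72) = -3 + √(-130) = -3 + I*√130 ≈ -3.0 + 11.402*I)
j(R, Y) = 1 + R + Y (j(R, Y) = (R + Y) + 1 = 1 + R + Y)
3918 - j(Q(7), s) = 3918 - (1 + 2*7 + (-3 + I*√130)) = 3918 - (1 + 14 + (-3 + I*√130)) = 3918 - (12 + I*√130) = 3918 + (-12 - I*√130) = 3906 - I*√130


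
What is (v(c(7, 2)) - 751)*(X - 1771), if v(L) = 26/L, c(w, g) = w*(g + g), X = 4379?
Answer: -13693304/7 ≈ -1.9562e+6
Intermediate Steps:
c(w, g) = 2*g*w (c(w, g) = w*(2*g) = 2*g*w)
(v(c(7, 2)) - 751)*(X - 1771) = (26/((2*2*7)) - 751)*(4379 - 1771) = (26/28 - 751)*2608 = (26*(1/28) - 751)*2608 = (13/14 - 751)*2608 = -10501/14*2608 = -13693304/7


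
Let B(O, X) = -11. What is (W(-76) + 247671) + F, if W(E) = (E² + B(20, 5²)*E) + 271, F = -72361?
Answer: 182193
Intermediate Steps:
W(E) = 271 + E² - 11*E (W(E) = (E² - 11*E) + 271 = 271 + E² - 11*E)
(W(-76) + 247671) + F = ((271 + (-76)² - 11*(-76)) + 247671) - 72361 = ((271 + 5776 + 836) + 247671) - 72361 = (6883 + 247671) - 72361 = 254554 - 72361 = 182193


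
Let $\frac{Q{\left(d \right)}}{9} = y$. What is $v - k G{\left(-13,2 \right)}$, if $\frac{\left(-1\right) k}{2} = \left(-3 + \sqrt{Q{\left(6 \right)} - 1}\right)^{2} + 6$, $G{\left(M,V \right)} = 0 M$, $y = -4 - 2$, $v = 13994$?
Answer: $13994$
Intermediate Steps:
$y = -6$
$G{\left(M,V \right)} = 0$
$Q{\left(d \right)} = -54$ ($Q{\left(d \right)} = 9 \left(-6\right) = -54$)
$k = -12 - 2 \left(-3 + i \sqrt{55}\right)^{2}$ ($k = - 2 \left(\left(-3 + \sqrt{-54 - 1}\right)^{2} + 6\right) = - 2 \left(\left(-3 + \sqrt{-55}\right)^{2} + 6\right) = - 2 \left(\left(-3 + i \sqrt{55}\right)^{2} + 6\right) = - 2 \left(6 + \left(-3 + i \sqrt{55}\right)^{2}\right) = -12 - 2 \left(-3 + i \sqrt{55}\right)^{2} \approx 80.0 + 88.994 i$)
$v - k G{\left(-13,2 \right)} = 13994 - \left(80 + 12 i \sqrt{55}\right) 0 = 13994 - 0 = 13994 + 0 = 13994$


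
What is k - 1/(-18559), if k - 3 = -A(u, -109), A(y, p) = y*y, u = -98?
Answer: -178184958/18559 ≈ -9601.0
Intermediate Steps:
A(y, p) = y**2
k = -9601 (k = 3 - 1*(-98)**2 = 3 - 1*9604 = 3 - 9604 = -9601)
k - 1/(-18559) = -9601 - 1/(-18559) = -9601 - 1*(-1/18559) = -9601 + 1/18559 = -178184958/18559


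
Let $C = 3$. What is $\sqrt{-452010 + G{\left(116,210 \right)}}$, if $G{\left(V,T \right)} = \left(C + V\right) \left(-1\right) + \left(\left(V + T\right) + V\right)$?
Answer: $i \sqrt{451687} \approx 672.08 i$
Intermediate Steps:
$G{\left(V,T \right)} = -3 + T + V$ ($G{\left(V,T \right)} = \left(3 + V\right) \left(-1\right) + \left(\left(V + T\right) + V\right) = \left(-3 - V\right) + \left(\left(T + V\right) + V\right) = \left(-3 - V\right) + \left(T + 2 V\right) = -3 + T + V$)
$\sqrt{-452010 + G{\left(116,210 \right)}} = \sqrt{-452010 + \left(-3 + 210 + 116\right)} = \sqrt{-452010 + 323} = \sqrt{-451687} = i \sqrt{451687}$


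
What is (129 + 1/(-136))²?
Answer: 307756849/18496 ≈ 16639.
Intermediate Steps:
(129 + 1/(-136))² = (129 - 1/136)² = (17543/136)² = 307756849/18496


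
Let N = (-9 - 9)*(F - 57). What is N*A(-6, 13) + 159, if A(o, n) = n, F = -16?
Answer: 17241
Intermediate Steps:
N = 1314 (N = (-9 - 9)*(-16 - 57) = -18*(-73) = 1314)
N*A(-6, 13) + 159 = 1314*13 + 159 = 17082 + 159 = 17241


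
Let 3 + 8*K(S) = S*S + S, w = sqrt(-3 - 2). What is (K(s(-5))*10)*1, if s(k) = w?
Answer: -10 + 5*I*sqrt(5)/4 ≈ -10.0 + 2.7951*I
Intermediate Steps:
w = I*sqrt(5) (w = sqrt(-5) = I*sqrt(5) ≈ 2.2361*I)
s(k) = I*sqrt(5)
K(S) = -3/8 + S/8 + S**2/8 (K(S) = -3/8 + (S*S + S)/8 = -3/8 + (S**2 + S)/8 = -3/8 + (S + S**2)/8 = -3/8 + (S/8 + S**2/8) = -3/8 + S/8 + S**2/8)
(K(s(-5))*10)*1 = ((-3/8 + (I*sqrt(5))/8 + (I*sqrt(5))**2/8)*10)*1 = ((-3/8 + I*sqrt(5)/8 + (1/8)*(-5))*10)*1 = ((-3/8 + I*sqrt(5)/8 - 5/8)*10)*1 = ((-1 + I*sqrt(5)/8)*10)*1 = (-10 + 5*I*sqrt(5)/4)*1 = -10 + 5*I*sqrt(5)/4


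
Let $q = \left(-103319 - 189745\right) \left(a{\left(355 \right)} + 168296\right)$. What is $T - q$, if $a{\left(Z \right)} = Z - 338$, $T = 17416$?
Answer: $49326498448$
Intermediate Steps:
$a{\left(Z \right)} = -338 + Z$
$q = -49326481032$ ($q = \left(-103319 - 189745\right) \left(\left(-338 + 355\right) + 168296\right) = \left(-103319 - 189745\right) \left(17 + 168296\right) = \left(-293064\right) 168313 = -49326481032$)
$T - q = 17416 - -49326481032 = 17416 + 49326481032 = 49326498448$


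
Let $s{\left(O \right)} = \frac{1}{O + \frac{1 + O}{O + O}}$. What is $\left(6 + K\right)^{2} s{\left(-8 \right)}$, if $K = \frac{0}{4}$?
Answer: $- \frac{576}{121} \approx -4.7603$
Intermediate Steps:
$K = 0$ ($K = 0 \cdot \frac{1}{4} = 0$)
$s{\left(O \right)} = \frac{1}{O + \frac{1 + O}{2 O}}$
$\left(6 + K\right)^{2} s{\left(-8 \right)} = \left(6 + 0\right)^{2} \cdot 2 \left(-8\right) \frac{1}{1 - 8 + 2 \left(-8\right)^{2}} = 6^{2} \cdot 2 \left(-8\right) \frac{1}{1 - 8 + 2 \cdot 64} = 36 \cdot 2 \left(-8\right) \frac{1}{1 - 8 + 128} = 36 \cdot 2 \left(-8\right) \frac{1}{121} = 36 \left(- \frac{16}{121}\right) = - \frac{576}{121}$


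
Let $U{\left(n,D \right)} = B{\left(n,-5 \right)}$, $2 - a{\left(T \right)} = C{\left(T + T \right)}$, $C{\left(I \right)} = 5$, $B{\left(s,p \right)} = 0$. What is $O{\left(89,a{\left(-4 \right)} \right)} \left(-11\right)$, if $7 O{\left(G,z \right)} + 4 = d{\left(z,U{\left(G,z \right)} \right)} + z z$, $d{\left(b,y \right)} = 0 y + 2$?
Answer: $-11$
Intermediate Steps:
$a{\left(T \right)} = -3$ ($a{\left(T \right)} = 2 - 5 = -3$)
$U{\left(n,D \right)} = 0$
$d{\left(b,y \right)} = 2$ ($d{\left(b,y \right)} = 0 + 2 = 2$)
$O{\left(G,z \right)} = - \frac{2}{7} + \frac{z^{2}}{7}$ ($O{\left(G,z \right)} = - \frac{4}{7} + \frac{2 + z z}{7} = - \frac{4}{7} + \frac{2 + z^{2}}{7} = - \frac{4}{7} + \left(\frac{2}{7} + \frac{z^{2}}{7}\right) = - \frac{2}{7} + \frac{z^{2}}{7}$)
$O{\left(89,a{\left(-4 \right)} \right)} \left(-11\right) = \left(- \frac{2}{7} + \frac{\left(-3\right)^{2}}{7}\right) \left(-11\right) = \left(- \frac{2}{7} + \frac{1}{7} \cdot 9\right) \left(-11\right) = \left(- \frac{2}{7} + \frac{9}{7}\right) \left(-11\right) = 1 \left(-11\right) = -11$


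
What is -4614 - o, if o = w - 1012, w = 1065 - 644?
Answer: -4023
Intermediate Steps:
w = 421
o = -591 (o = 421 - 1012 = -591)
-4614 - o = -4614 - 1*(-591) = -4614 + 591 = -4023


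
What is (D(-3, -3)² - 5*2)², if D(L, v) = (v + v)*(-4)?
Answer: 320356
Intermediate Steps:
D(L, v) = -8*v (D(L, v) = (2*v)*(-4) = -8*v)
(D(-3, -3)² - 5*2)² = ((-8*(-3))² - 5*2)² = (24² - 10)² = (576 - 10)² = 566² = 320356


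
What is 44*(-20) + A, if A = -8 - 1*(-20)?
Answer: -868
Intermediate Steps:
A = 12 (A = -8 + 20 = 12)
44*(-20) + A = 44*(-20) + 12 = -880 + 12 = -868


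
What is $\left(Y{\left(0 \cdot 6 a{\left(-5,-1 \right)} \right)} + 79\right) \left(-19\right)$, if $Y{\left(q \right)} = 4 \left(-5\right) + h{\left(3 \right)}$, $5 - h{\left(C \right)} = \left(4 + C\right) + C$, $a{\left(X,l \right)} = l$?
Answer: $-1026$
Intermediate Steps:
$h{\left(C \right)} = 1 - 2 C$ ($h{\left(C \right)} = 5 - \left(\left(4 + C\right) + C\right) = 5 - \left(4 + 2 C\right) = 1 - 2 C$)
$Y{\left(q \right)} = -25$ ($Y{\left(q \right)} = 4 \left(-5\right) + \left(1 - 6\right) = -20 + \left(1 - 6\right) = -20 - 5 = -25$)
$\left(Y{\left(0 \cdot 6 a{\left(-5,-1 \right)} \right)} + 79\right) \left(-19\right) = \left(-25 + 79\right) \left(-19\right) = 54 \left(-19\right) = -1026$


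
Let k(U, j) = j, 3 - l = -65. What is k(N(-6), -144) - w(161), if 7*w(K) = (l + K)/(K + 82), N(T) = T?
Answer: -245173/1701 ≈ -144.13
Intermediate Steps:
l = 68 (l = 3 - 1*(-65) = 3 + 65 = 68)
w(K) = (68 + K)/(7*(82 + K)) (w(K) = ((68 + K)/(K + 82))/7 = ((68 + K)/(82 + K))/7 = (68 + K)/(7*(82 + K)))
k(N(-6), -144) - w(161) = -144 - (68 + 161)/(7*(82 + 161)) = -144 - 229/(7*243) = -144 - 1*229/1701 = -144 - 229/1701 = -245173/1701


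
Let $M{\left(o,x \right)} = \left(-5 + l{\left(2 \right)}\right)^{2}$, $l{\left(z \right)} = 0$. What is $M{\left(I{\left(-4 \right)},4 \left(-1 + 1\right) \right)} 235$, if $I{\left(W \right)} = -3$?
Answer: $5875$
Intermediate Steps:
$M{\left(o,x \right)} = 25$ ($M{\left(o,x \right)} = \left(-5 + 0\right)^{2} = \left(-5\right)^{2} = 25$)
$M{\left(I{\left(-4 \right)},4 \left(-1 + 1\right) \right)} 235 = 25 \cdot 235 = 5875$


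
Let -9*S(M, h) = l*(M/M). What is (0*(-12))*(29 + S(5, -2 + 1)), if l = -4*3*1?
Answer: 0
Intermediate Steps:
l = -12 (l = -12*1 = -12)
S(M, h) = 4/3 (S(M, h) = -(-4)*M/M/3 = -(-4)/3 = -⅑*(-12) = 4/3)
(0*(-12))*(29 + S(5, -2 + 1)) = (0*(-12))*(29 + 4/3) = 0*(91/3) = 0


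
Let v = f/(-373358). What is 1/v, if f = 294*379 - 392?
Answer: -186679/55517 ≈ -3.3626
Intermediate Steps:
f = 111034 (f = 111426 - 392 = 111034)
v = -55517/186679 (v = 111034/(-373358) = 111034*(-1/373358) = -55517/186679 ≈ -0.29739)
1/v = 1/(-55517/186679) = -186679/55517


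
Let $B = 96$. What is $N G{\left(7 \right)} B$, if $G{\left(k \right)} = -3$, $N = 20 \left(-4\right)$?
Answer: $23040$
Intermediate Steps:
$N = -80$
$N G{\left(7 \right)} B = \left(-80\right) \left(-3\right) 96 = 240 \cdot 96 = 23040$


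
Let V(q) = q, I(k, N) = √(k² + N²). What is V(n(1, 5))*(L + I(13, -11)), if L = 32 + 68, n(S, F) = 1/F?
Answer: 20 + √290/5 ≈ 23.406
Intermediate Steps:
n(S, F) = 1/F
I(k, N) = √(N² + k²)
L = 100
V(n(1, 5))*(L + I(13, -11)) = (100 + √((-11)² + 13²))/5 = (100 + √(121 + 169))/5 = (100 + √290)/5 = 20 + √290/5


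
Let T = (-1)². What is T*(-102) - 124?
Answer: -226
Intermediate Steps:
T = 1
T*(-102) - 124 = 1*(-102) - 124 = -102 - 124 = -226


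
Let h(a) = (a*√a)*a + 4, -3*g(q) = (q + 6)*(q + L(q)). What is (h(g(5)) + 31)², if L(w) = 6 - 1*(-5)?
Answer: -168873915701/243 + 8673280*I*√33/27 ≈ -6.9495e+8 + 1.8453e+6*I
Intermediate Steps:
L(w) = 11 (L(w) = 6 + 5 = 11)
g(q) = -(6 + q)*(11 + q)/3 (g(q) = -(q + 6)*(q + 11)/3 = -(6 + q)*(11 + q)/3)
h(a) = 4 + a^(5/2) (h(a) = a^(3/2)*a + 4 = a^(5/2) + 4 = 4 + a^(5/2))
(h(g(5)) + 31)² = ((4 + (-22 - 17/3*5 - ⅓*5²)^(5/2)) + 31)² = ((4 + (-22 - 85/3 - ⅓*25)^(5/2)) + 31)² = ((4 + (-22 - 85/3 - 25/3)^(5/2)) + 31)² = ((4 + (-176/3)^(5/2)) + 31)² = ((4 + 123904*I*√33/27) + 31)² = (35 + 123904*I*√33/27)²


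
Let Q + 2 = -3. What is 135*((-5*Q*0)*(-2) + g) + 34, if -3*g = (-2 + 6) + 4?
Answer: -326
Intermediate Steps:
Q = -5 (Q = -2 - 3 = -5)
g = -8/3 (g = -((-2 + 6) + 4)/3 = -(4 + 4)/3 = -⅓*8 = -8/3 ≈ -2.6667)
135*((-5*Q*0)*(-2) + g) + 34 = 135*((-5*(-5)*0)*(-2) - 8/3) + 34 = 135*((25*0)*(-2) - 8/3) + 34 = 135*(0*(-2) - 8/3) + 34 = 135*(0 - 8/3) + 34 = 135*(-8/3) + 34 = -360 + 34 = -326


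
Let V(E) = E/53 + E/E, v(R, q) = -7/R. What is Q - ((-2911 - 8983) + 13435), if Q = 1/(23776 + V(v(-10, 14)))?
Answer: -19419399467/12601817 ≈ -1541.0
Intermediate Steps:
V(E) = 1 + E/53 (V(E) = E*(1/53) + 1 = E/53 + 1 = 1 + E/53)
Q = 530/12601817 (Q = 1/(23776 + (1 + (-7/(-10))/53)) = 1/(23776 + (1 + (-7*(-⅒))/53)) = 1/(23776 + (1 + (1/53)*(7/10))) = 1/(23776 + (1 + 7/530)) = 1/(23776 + 537/530) = 1/(12601817/530) = 530/12601817 ≈ 4.2057e-5)
Q - ((-2911 - 8983) + 13435) = 530/12601817 - ((-2911 - 8983) + 13435) = 530/12601817 - (-11894 + 13435) = 530/12601817 - 1*1541 = 530/12601817 - 1541 = -19419399467/12601817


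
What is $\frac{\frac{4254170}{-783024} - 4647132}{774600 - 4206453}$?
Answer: $\frac{1819410070669}{1343611631736} \approx 1.3541$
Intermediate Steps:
$\frac{\frac{4254170}{-783024} - 4647132}{774600 - 4206453} = \frac{4254170 \left(- \frac{1}{783024}\right) - 4647132}{-3431853} = \left(- \frac{2127085}{391512} - 4647132\right) \left(- \frac{1}{3431853}\right) = \left(- \frac{1819410070669}{391512}\right) \left(- \frac{1}{3431853}\right) = \frac{1819410070669}{1343611631736}$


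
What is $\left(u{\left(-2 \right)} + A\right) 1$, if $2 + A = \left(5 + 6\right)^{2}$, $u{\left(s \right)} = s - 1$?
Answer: $116$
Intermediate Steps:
$u{\left(s \right)} = -1 + s$ ($u{\left(s \right)} = s - 1 = -1 + s$)
$A = 119$ ($A = -2 + \left(5 + 6\right)^{2} = -2 + 11^{2} = -2 + 121 = 119$)
$\left(u{\left(-2 \right)} + A\right) 1 = \left(\left(-1 - 2\right) + 119\right) 1 = \left(-3 + 119\right) 1 = 116 \cdot 1 = 116$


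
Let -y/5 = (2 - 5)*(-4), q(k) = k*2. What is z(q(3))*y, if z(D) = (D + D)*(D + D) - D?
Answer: -8280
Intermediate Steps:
q(k) = 2*k
y = -60 (y = -5*(2 - 5)*(-4) = -(-15)*(-4) = -5*12 = -60)
z(D) = -D + 4*D**2 (z(D) = (2*D)*(2*D) - D = 4*D**2 - D = -D + 4*D**2)
z(q(3))*y = ((2*3)*(-1 + 4*(2*3)))*(-60) = (6*(-1 + 4*6))*(-60) = (6*(-1 + 24))*(-60) = (6*23)*(-60) = 138*(-60) = -8280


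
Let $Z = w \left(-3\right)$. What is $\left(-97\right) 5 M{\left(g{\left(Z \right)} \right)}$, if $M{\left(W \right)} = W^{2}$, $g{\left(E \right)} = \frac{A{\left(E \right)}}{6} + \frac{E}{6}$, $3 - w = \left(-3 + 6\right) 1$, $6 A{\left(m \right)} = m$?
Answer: $0$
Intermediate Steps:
$A{\left(m \right)} = \frac{m}{6}$
$w = 0$ ($w = 3 - \left(-3 + 6\right) 1 = 3 - 3 \cdot 1 = 3 - 3 = 0$)
$Z = 0$ ($Z = 0 \left(-3\right) = 0$)
$g{\left(E \right)} = \frac{7 E}{36}$ ($g{\left(E \right)} = \frac{\frac{1}{6} E}{6} + \frac{E}{6} = \frac{E}{6} \cdot \frac{1}{6} + E \frac{1}{6} = \frac{E}{36} + \frac{E}{6} = \frac{7 E}{36}$)
$\left(-97\right) 5 M{\left(g{\left(Z \right)} \right)} = \left(-97\right) 5 \left(\frac{7}{36} \cdot 0\right)^{2} = - 485 \cdot 0^{2} = \left(-485\right) 0 = 0$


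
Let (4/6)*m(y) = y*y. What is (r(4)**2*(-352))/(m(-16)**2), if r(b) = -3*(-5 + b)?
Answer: -11/512 ≈ -0.021484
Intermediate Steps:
m(y) = 3*y**2/2 (m(y) = 3*(y*y)/2 = 3*y**2/2)
r(b) = 15 - 3*b
(r(4)**2*(-352))/(m(-16)**2) = ((15 - 3*4)**2*(-352))/(((3/2)*(-16)**2)**2) = ((15 - 12)**2*(-352))/(((3/2)*256)**2) = (3**2*(-352))/(384**2) = (9*(-352))/147456 = -3168*1/147456 = -11/512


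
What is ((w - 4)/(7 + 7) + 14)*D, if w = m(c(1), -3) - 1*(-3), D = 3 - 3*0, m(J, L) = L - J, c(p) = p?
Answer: 573/14 ≈ 40.929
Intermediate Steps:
D = 3 (D = 3 + 0 = 3)
w = -1 (w = (-3 - 1*1) - 1*(-3) = (-3 - 1) + 3 = -4 + 3 = -1)
((w - 4)/(7 + 7) + 14)*D = ((-1 - 4)/(7 + 7) + 14)*3 = (-5/14 + 14)*3 = (191/14)*3 = 573/14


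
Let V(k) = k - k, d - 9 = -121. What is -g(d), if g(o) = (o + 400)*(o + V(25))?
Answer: 32256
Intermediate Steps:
d = -112 (d = 9 - 121 = -112)
V(k) = 0
g(o) = o*(400 + o) (g(o) = (o + 400)*(o + 0) = (400 + o)*o = o*(400 + o))
-g(d) = -(-112)*(400 - 112) = -(-112)*288 = -1*(-32256) = 32256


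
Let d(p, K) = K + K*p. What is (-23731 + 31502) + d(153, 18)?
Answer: 10543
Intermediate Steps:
(-23731 + 31502) + d(153, 18) = (-23731 + 31502) + 18*(1 + 153) = 7771 + 18*154 = 7771 + 2772 = 10543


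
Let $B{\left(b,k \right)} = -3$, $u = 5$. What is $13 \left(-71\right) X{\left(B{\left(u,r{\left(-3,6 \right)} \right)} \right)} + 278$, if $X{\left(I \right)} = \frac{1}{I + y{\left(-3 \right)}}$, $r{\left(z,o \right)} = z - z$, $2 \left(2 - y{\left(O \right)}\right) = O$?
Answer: $-1568$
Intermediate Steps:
$y{\left(O \right)} = 2 - \frac{O}{2}$
$r{\left(z,o \right)} = 0$
$X{\left(I \right)} = \frac{1}{\frac{7}{2} + I}$ ($X{\left(I \right)} = \frac{1}{I + \left(2 - - \frac{3}{2}\right)} = \frac{1}{I + \left(2 + \frac{3}{2}\right)} = \frac{1}{I + \frac{7}{2}} = \frac{1}{\frac{7}{2} + I}$)
$13 \left(-71\right) X{\left(B{\left(u,r{\left(-3,6 \right)} \right)} \right)} + 278 = 13 \left(-71\right) \frac{2}{7 + 2 \left(-3\right)} + 278 = - 923 \frac{2}{7 - 6} + 278 = - 923 \cdot \frac{2}{1} + 278 = - 923 \cdot 2 \cdot 1 + 278 = \left(-923\right) 2 + 278 = -1846 + 278 = -1568$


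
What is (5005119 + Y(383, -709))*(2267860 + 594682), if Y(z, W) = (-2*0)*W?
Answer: 14327363352498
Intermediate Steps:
Y(z, W) = 0 (Y(z, W) = 0*W = 0)
(5005119 + Y(383, -709))*(2267860 + 594682) = (5005119 + 0)*(2267860 + 594682) = 5005119*2862542 = 14327363352498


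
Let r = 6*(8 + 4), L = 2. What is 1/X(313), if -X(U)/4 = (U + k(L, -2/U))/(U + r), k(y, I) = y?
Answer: -11/36 ≈ -0.30556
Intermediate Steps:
r = 72 (r = 6*12 = 72)
X(U) = -4*(2 + U)/(72 + U) (X(U) = -4*(U + 2)/(U + 72) = -4*(2 + U)/(72 + U))
1/X(313) = 1/(4*(-2 - 1*313)/(72 + 313)) = 1/(4*(-2 - 313)/385) = 1/(4*(1/385)*(-315)) = 1/(-36/11) = -11/36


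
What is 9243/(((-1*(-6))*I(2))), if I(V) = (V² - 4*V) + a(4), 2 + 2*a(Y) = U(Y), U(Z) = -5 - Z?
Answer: -3081/19 ≈ -162.16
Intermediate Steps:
a(Y) = -7/2 - Y/2 (a(Y) = -1 + (-5 - Y)/2 = -1 + (-5/2 - Y/2) = -7/2 - Y/2)
I(V) = -11/2 + V² - 4*V (I(V) = (V² - 4*V) + (-7/2 - ½*4) = (V² - 4*V) + (-7/2 - 2) = (V² - 4*V) - 11/2 = -11/2 + V² - 4*V)
9243/(((-1*(-6))*I(2))) = 9243/(((-1*(-6))*(-11/2 + 2² - 4*2))) = 9243/((6*(-11/2 + 4 - 8))) = 9243/((6*(-19/2))) = 9243/(-57) = 9243*(-1/57) = -3081/19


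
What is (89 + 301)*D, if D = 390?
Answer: 152100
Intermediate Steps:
(89 + 301)*D = (89 + 301)*390 = 390*390 = 152100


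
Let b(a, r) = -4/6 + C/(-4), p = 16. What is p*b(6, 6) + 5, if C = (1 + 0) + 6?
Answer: -101/3 ≈ -33.667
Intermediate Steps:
C = 7 (C = 1 + 6 = 7)
b(a, r) = -29/12 (b(a, r) = -4/6 + 7/(-4) = -4*⅙ + 7*(-¼) = -⅔ - 7/4 = -29/12)
p*b(6, 6) + 5 = 16*(-29/12) + 5 = -116/3 + 5 = -101/3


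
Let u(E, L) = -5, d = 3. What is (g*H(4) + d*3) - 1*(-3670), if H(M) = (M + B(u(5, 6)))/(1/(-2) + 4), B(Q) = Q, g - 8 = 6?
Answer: 3675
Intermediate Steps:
g = 14 (g = 8 + 6 = 14)
H(M) = -10/7 + 2*M/7 (H(M) = (M - 5)/(1/(-2) + 4) = (-5 + M)/(-1/2 + 4) = (-5 + M)/(7/2) = (-5 + M)*(2/7) = -10/7 + 2*M/7)
(g*H(4) + d*3) - 1*(-3670) = (14*(-10/7 + (2/7)*4) + 3*3) - 1*(-3670) = (14*(-10/7 + 8/7) + 9) + 3670 = (14*(-2/7) + 9) + 3670 = (-4 + 9) + 3670 = 5 + 3670 = 3675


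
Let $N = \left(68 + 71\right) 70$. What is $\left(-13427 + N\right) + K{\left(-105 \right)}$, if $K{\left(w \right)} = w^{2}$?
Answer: $7328$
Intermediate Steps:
$N = 9730$ ($N = 139 \cdot 70 = 9730$)
$\left(-13427 + N\right) + K{\left(-105 \right)} = \left(-13427 + 9730\right) + \left(-105\right)^{2} = -3697 + 11025 = 7328$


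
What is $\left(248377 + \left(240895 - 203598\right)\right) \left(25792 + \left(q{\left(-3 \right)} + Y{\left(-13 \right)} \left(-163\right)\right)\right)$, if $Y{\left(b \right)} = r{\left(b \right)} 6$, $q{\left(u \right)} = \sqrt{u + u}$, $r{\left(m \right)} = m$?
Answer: $11000163044 + 285674 i \sqrt{6} \approx 1.1 \cdot 10^{10} + 6.9976 \cdot 10^{5} i$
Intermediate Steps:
$q{\left(u \right)} = \sqrt{2} \sqrt{u}$ ($q{\left(u \right)} = \sqrt{2 u} = \sqrt{2} \sqrt{u}$)
$Y{\left(b \right)} = 6 b$ ($Y{\left(b \right)} = b 6 = 6 b$)
$\left(248377 + \left(240895 - 203598\right)\right) \left(25792 + \left(q{\left(-3 \right)} + Y{\left(-13 \right)} \left(-163\right)\right)\right) = \left(248377 + \left(240895 - 203598\right)\right) \left(25792 + \left(\sqrt{2} \sqrt{-3} + 6 \left(-13\right) \left(-163\right)\right)\right) = \left(248377 + 37297\right) \left(25792 + \left(\sqrt{2} i \sqrt{3} - -12714\right)\right) = 285674 \left(25792 + \left(i \sqrt{6} + 12714\right)\right) = 285674 \left(25792 + \left(12714 + i \sqrt{6}\right)\right) = 285674 \left(38506 + i \sqrt{6}\right) = 11000163044 + 285674 i \sqrt{6}$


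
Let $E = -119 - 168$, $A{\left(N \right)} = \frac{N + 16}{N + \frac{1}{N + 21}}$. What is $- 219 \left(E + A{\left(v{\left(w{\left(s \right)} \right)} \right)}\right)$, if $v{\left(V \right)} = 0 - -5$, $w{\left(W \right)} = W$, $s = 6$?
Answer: $\frac{8114169}{131} \approx 61940.0$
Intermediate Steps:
$v{\left(V \right)} = 5$ ($v{\left(V \right)} = 0 + 5 = 5$)
$A{\left(N \right)} = \frac{16 + N}{N + \frac{1}{21 + N}}$
$E = -287$
$- 219 \left(E + A{\left(v{\left(w{\left(s \right)} \right)} \right)}\right) = - 219 \left(-287 + \frac{336 + 5^{2} + 37 \cdot 5}{1 + 5^{2} + 21 \cdot 5}\right) = - 219 \left(-287 + \frac{336 + 25 + 185}{1 + 25 + 105}\right) = - 219 \left(-287 + \frac{1}{131} \cdot 546\right) = - 219 \left(-287 + \frac{546}{131}\right) = \left(-219\right) \left(- \frac{37051}{131}\right) = \frac{8114169}{131}$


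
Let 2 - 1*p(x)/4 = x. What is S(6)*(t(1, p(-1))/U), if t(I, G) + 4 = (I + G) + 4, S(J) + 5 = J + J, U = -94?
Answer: -91/94 ≈ -0.96809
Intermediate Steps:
p(x) = 8 - 4*x
S(J) = -5 + 2*J (S(J) = -5 + (J + J) = -5 + 2*J)
t(I, G) = G + I (t(I, G) = -4 + ((I + G) + 4) = -4 + ((G + I) + 4) = -4 + (4 + G + I) = G + I)
S(6)*(t(1, p(-1))/U) = (-5 + 2*6)*(((8 - 4*(-1)) + 1)/(-94)) = (-5 + 12)*(((8 + 4) + 1)*(-1/94)) = 7*((12 + 1)*(-1/94)) = 7*(13*(-1/94)) = 7*(-13/94) = -91/94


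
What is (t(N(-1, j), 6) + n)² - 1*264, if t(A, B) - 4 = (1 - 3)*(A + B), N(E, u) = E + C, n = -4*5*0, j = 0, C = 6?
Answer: 60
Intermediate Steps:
n = 0 (n = -20*0 = 0)
N(E, u) = 6 + E (N(E, u) = E + 6 = 6 + E)
t(A, B) = 4 - 2*A - 2*B (t(A, B) = 4 + (1 - 3)*(A + B) = 4 - 2*(A + B) = 4 + (-2*A - 2*B) = 4 - 2*A - 2*B)
(t(N(-1, j), 6) + n)² - 1*264 = ((4 - 2*(6 - 1) - 2*6) + 0)² - 1*264 = ((4 - 2*5 - 12) + 0)² - 264 = ((4 - 10 - 12) + 0)² - 264 = (-18 + 0)² - 264 = (-18)² - 264 = 324 - 264 = 60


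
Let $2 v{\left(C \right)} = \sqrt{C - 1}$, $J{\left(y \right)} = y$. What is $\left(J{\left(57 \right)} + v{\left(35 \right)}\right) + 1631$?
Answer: $1688 + \frac{\sqrt{34}}{2} \approx 1690.9$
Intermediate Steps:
$v{\left(C \right)} = \frac{\sqrt{-1 + C}}{2}$ ($v{\left(C \right)} = \frac{\sqrt{C - 1}}{2} = \frac{\sqrt{-1 + C}}{2}$)
$\left(J{\left(57 \right)} + v{\left(35 \right)}\right) + 1631 = \left(57 + \frac{\sqrt{-1 + 35}}{2}\right) + 1631 = \left(57 + \frac{\sqrt{34}}{2}\right) + 1631 = 1688 + \frac{\sqrt{34}}{2}$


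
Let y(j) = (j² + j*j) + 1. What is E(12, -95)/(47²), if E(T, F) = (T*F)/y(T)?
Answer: -1140/638401 ≈ -0.0017857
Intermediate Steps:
y(j) = 1 + 2*j² (y(j) = (j² + j²) + 1 = 2*j² + 1 = 1 + 2*j²)
E(T, F) = F*T/(1 + 2*T²) (E(T, F) = (T*F)/(1 + 2*T²) = (F*T)/(1 + 2*T²) = F*T/(1 + 2*T²))
E(12, -95)/(47²) = (-95*12/(1 + 2*12²))/(47²) = -95*12/(1 + 2*144)/2209 = -95*12/(1 + 288)*(1/2209) = -95*12/289*(1/2209) = -95*12*1/289*(1/2209) = -1140/289*1/2209 = -1140/638401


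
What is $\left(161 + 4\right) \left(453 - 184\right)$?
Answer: $44385$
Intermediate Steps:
$\left(161 + 4\right) \left(453 - 184\right) = 165 \cdot 269 = 44385$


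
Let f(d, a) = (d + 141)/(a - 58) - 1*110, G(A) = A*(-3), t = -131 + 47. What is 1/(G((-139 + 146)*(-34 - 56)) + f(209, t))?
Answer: 71/126205 ≈ 0.00056258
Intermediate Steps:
t = -84
G(A) = -3*A
f(d, a) = -110 + (141 + d)/(-58 + a) (f(d, a) = (141 + d)/(-58 + a) - 110 = -110 + (141 + d)/(-58 + a))
1/(G((-139 + 146)*(-34 - 56)) + f(209, t)) = 1/(-3*(-139 + 146)*(-34 - 56) + (6521 + 209 - 110*(-84))/(-58 - 84)) = 1/(-21*(-90) + (6521 + 209 + 9240)/(-142)) = 1/(-3*(-630) - 1/142*15970) = 1/(1890 - 7985/71) = 1/(126205/71) = 71/126205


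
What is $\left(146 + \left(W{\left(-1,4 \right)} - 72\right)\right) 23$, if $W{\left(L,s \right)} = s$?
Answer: $1794$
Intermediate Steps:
$\left(146 + \left(W{\left(-1,4 \right)} - 72\right)\right) 23 = \left(146 + \left(4 - 72\right)\right) 23 = \left(146 - 68\right) 23 = 78 \cdot 23 = 1794$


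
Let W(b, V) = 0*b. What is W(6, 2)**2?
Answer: 0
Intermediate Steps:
W(b, V) = 0
W(6, 2)**2 = 0**2 = 0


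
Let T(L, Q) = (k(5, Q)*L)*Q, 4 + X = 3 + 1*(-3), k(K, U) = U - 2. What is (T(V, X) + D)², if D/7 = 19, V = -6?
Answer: 121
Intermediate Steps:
D = 133 (D = 7*19 = 133)
k(K, U) = -2 + U
X = -4 (X = -4 + (3 + 1*(-3)) = -4 + (3 - 3) = -4 + 0 = -4)
T(L, Q) = L*Q*(-2 + Q) (T(L, Q) = ((-2 + Q)*L)*Q = (L*(-2 + Q))*Q = L*Q*(-2 + Q))
(T(V, X) + D)² = (-6*(-4)*(-2 - 4) + 133)² = (-6*(-4)*(-6) + 133)² = (-144 + 133)² = (-11)² = 121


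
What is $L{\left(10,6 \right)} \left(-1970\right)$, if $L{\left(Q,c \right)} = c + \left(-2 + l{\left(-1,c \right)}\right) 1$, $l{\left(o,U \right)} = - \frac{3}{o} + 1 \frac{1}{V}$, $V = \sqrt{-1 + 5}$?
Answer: $-14775$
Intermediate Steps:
$V = 2$ ($V = \sqrt{4} = 2$)
$l{\left(o,U \right)} = \frac{1}{2} - \frac{3}{o}$ ($l{\left(o,U \right)} = - \frac{3}{o} + 1 \cdot \frac{1}{2} = - \frac{3}{o} + \frac{1}{2} = \frac{1}{2} - \frac{3}{o}$)
$L{\left(Q,c \right)} = \frac{3}{2} + c$ ($L{\left(Q,c \right)} = c + \left(-2 + \frac{-6 - 1}{2 \left(-1\right)}\right) 1 = c + \left(-2 + \frac{1}{2} \left(-1\right) \left(-7\right)\right) 1 = c + \left(-2 + \frac{7}{2}\right) 1 = c + \frac{3}{2} \cdot 1 = c + \frac{3}{2} = \frac{3}{2} + c$)
$L{\left(10,6 \right)} \left(-1970\right) = \left(\frac{3}{2} + 6\right) \left(-1970\right) = \frac{15}{2} \left(-1970\right) = -14775$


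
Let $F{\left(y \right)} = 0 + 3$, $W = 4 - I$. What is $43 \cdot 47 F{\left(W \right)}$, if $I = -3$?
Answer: $6063$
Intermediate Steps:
$W = 7$ ($W = 4 - -3 = 4 + 3 = 7$)
$F{\left(y \right)} = 3$
$43 \cdot 47 F{\left(W \right)} = 43 \cdot 47 \cdot 3 = 2021 \cdot 3 = 6063$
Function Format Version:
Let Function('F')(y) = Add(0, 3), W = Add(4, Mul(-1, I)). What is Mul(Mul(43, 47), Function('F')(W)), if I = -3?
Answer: 6063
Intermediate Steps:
W = 7 (W = Add(4, Mul(-1, -3)) = Add(4, 3) = 7)
Function('F')(y) = 3
Mul(Mul(43, 47), Function('F')(W)) = Mul(Mul(43, 47), 3) = Mul(2021, 3) = 6063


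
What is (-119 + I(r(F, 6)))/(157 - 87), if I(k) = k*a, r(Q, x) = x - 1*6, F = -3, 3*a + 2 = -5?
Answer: -17/10 ≈ -1.7000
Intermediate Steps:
a = -7/3 (a = -⅔ + (⅓)*(-5) = -⅔ - 5/3 = -7/3 ≈ -2.3333)
r(Q, x) = -6 + x (r(Q, x) = x - 6 = -6 + x)
I(k) = -7*k/3 (I(k) = k*(-7/3) = -7*k/3)
(-119 + I(r(F, 6)))/(157 - 87) = (-119 - 7*(-6 + 6)/3)/(157 - 87) = (-119 - 7/3*0)/70 = (-119 + 0)/70 = (1/70)*(-119) = -17/10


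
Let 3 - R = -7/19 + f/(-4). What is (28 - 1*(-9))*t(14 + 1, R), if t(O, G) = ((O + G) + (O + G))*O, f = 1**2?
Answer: 785325/38 ≈ 20666.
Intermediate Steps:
f = 1
R = 275/76 (R = 3 - (-7/19 + 1/(-4)) = 3 - (-7*1/19 + 1*(-1/4)) = 3 - (-7/19 - 1/4) = 3 - 1*(-47/76) = 3 + 47/76 = 275/76 ≈ 3.6184)
t(O, G) = O*(2*G + 2*O) (t(O, G) = ((G + O) + (G + O))*O = (2*G + 2*O)*O = O*(2*G + 2*O))
(28 - 1*(-9))*t(14 + 1, R) = (28 - 1*(-9))*(2*(14 + 1)*(275/76 + (14 + 1))) = (28 + 9)*(2*15*(275/76 + 15)) = 37*(2*15*(1415/76)) = 37*(21225/38) = 785325/38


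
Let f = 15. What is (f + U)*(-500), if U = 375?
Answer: -195000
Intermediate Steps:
(f + U)*(-500) = (15 + 375)*(-500) = 390*(-500) = -195000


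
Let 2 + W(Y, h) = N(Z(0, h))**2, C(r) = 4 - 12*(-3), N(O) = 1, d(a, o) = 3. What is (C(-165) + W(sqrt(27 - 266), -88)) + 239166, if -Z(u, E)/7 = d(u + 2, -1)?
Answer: 239205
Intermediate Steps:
Z(u, E) = -21 (Z(u, E) = -7*3 = -21)
C(r) = 40 (C(r) = 4 + 36 = 40)
W(Y, h) = -1 (W(Y, h) = -2 + 1**2 = -2 + 1 = -1)
(C(-165) + W(sqrt(27 - 266), -88)) + 239166 = (40 - 1) + 239166 = 39 + 239166 = 239205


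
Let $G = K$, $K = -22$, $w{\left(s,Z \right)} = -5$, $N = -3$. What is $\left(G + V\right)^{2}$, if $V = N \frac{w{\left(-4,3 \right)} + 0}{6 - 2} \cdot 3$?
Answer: $\frac{1849}{16} \approx 115.56$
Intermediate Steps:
$G = -22$
$V = \frac{45}{4}$ ($V = - 3 \frac{-5 + 0}{6 - 2} \cdot 3 = - 3 \left(- \frac{5}{4}\right) 3 = - 3 \left(\left(-5\right) \frac{1}{4}\right) 3 = \left(-3\right) \left(- \frac{5}{4}\right) 3 = \frac{15}{4} \cdot 3 = \frac{45}{4} \approx 11.25$)
$\left(G + V\right)^{2} = \left(-22 + \frac{45}{4}\right)^{2} = \left(- \frac{43}{4}\right)^{2} = \frac{1849}{16}$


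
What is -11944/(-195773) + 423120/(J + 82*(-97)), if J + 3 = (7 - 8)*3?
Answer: -2068509938/38958827 ≈ -53.095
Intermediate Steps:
J = -6 (J = -3 + (7 - 8)*3 = -3 - 1*3 = -3 - 3 = -6)
-11944/(-195773) + 423120/(J + 82*(-97)) = -11944/(-195773) + 423120/(-6 + 82*(-97)) = -11944*(-1/195773) + 423120/(-6 - 7954) = 11944/195773 + 423120/(-7960) = 11944/195773 + 423120*(-1/7960) = 11944/195773 - 10578/199 = -2068509938/38958827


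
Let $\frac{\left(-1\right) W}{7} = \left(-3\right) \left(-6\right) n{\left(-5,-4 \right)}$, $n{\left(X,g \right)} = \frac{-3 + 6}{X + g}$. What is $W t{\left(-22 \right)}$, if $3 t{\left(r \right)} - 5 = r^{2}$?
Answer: $6846$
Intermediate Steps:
$n{\left(X,g \right)} = \frac{3}{X + g}$
$W = 42$ ($W = - 7 \left(-3\right) \left(-6\right) \frac{3}{-5 - 4} = - 7 \cdot 18 \frac{3}{-9} = - 7 \cdot 18 \cdot 3 \left(- \frac{1}{9}\right) = - 7 \cdot 18 \left(- \frac{1}{3}\right) = \left(-7\right) \left(-6\right) = 42$)
$t{\left(r \right)} = \frac{5}{3} + \frac{r^{2}}{3}$
$W t{\left(-22 \right)} = 42 \left(\frac{5}{3} + \frac{\left(-22\right)^{2}}{3}\right) = 42 \left(\frac{5}{3} + \frac{1}{3} \cdot 484\right) = 42 \left(\frac{5}{3} + \frac{484}{3}\right) = 42 \cdot 163 = 6846$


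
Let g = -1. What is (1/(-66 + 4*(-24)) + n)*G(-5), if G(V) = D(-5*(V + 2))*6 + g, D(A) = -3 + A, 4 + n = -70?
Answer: -851219/162 ≈ -5254.4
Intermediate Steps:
n = -74 (n = -4 - 70 = -74)
G(V) = -79 - 30*V (G(V) = (-3 - 5*(V + 2))*6 - 1 = (-3 - 5*(2 + V))*6 - 1 = (-3 + (-10 - 5*V))*6 - 1 = (-13 - 5*V)*6 - 1 = (-78 - 30*V) - 1 = -79 - 30*V)
(1/(-66 + 4*(-24)) + n)*G(-5) = (1/(-66 + 4*(-24)) - 74)*(-79 - 30*(-5)) = (1/(-66 - 96) - 74)*(-79 + 150) = (1/(-162) - 74)*71 = (-1/162 - 74)*71 = -11989/162*71 = -851219/162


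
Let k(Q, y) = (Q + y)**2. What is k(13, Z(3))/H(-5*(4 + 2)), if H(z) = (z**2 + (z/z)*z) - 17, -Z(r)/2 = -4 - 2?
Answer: 625/853 ≈ 0.73271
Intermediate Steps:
Z(r) = 12 (Z(r) = -2*(-4 - 2) = -2*(-6) = 12)
H(z) = -17 + z + z**2 (H(z) = (z**2 + 1*z) - 17 = (z**2 + z) - 17 = (z + z**2) - 17 = -17 + z + z**2)
k(13, Z(3))/H(-5*(4 + 2)) = (13 + 12)**2/(-17 - 5*(4 + 2) + (-5*(4 + 2))**2) = 25**2/(-17 - 5*6 + (-5*6)**2) = 625/(-17 - 30 + (-30)**2) = 625/(-17 - 30 + 900) = 625/853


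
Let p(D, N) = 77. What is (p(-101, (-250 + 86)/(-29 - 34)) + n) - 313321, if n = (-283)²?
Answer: -233155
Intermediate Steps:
n = 80089
(p(-101, (-250 + 86)/(-29 - 34)) + n) - 313321 = (77 + 80089) - 313321 = 80166 - 313321 = -233155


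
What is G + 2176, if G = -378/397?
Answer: 863494/397 ≈ 2175.0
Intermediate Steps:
G = -378/397 (G = -378*1/397 = -378/397 ≈ -0.95214)
G + 2176 = -378/397 + 2176 = 863494/397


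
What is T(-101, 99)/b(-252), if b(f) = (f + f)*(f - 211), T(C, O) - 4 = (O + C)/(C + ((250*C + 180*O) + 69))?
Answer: 4975/290212104 ≈ 1.7143e-5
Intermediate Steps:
T(C, O) = 4 + (C + O)/(69 + 180*O + 251*C) (T(C, O) = 4 + (O + C)/(C + ((250*C + 180*O) + 69)) = 4 + (C + O)/(C + ((180*O + 250*C) + 69)) = 4 + (C + O)/(C + (69 + 180*O + 250*C)) = 4 + (C + O)/(69 + 180*O + 251*C))
b(f) = 2*f*(-211 + f) (b(f) = (2*f)*(-211 + f) = 2*f*(-211 + f))
T(-101, 99)/b(-252) = ((276 + 721*99 + 1005*(-101))/(69 + 180*99 + 251*(-101)))/((2*(-252)*(-211 - 252))) = ((276 + 71379 - 101505)/(69 + 17820 - 25351))/((2*(-252)*(-463))) = (-29850/(-7462))/233352 = -1/7462*(-29850)*(1/233352) = (14925/3731)*(1/233352) = 4975/290212104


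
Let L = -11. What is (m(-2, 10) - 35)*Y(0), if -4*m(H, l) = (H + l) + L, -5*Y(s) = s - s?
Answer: 0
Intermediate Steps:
Y(s) = 0 (Y(s) = -(s - s)/5 = -1/5*0 = 0)
m(H, l) = 11/4 - H/4 - l/4 (m(H, l) = -((H + l) - 11)/4 = -(-11 + H + l)/4 = 11/4 - H/4 - l/4)
(m(-2, 10) - 35)*Y(0) = ((11/4 - 1/4*(-2) - 1/4*10) - 35)*0 = ((11/4 + 1/2 - 5/2) - 35)*0 = (3/4 - 35)*0 = -137/4*0 = 0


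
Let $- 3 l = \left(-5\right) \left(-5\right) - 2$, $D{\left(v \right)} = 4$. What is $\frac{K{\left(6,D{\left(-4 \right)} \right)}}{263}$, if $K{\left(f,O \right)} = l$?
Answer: $- \frac{23}{789} \approx -0.029151$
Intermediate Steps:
$l = - \frac{23}{3}$ ($l = - \frac{\left(-5\right) \left(-5\right) - 2}{3} = - \frac{25 - 2}{3} = \left(- \frac{1}{3}\right) 23 = - \frac{23}{3} \approx -7.6667$)
$K{\left(f,O \right)} = - \frac{23}{3}$
$\frac{K{\left(6,D{\left(-4 \right)} \right)}}{263} = \frac{1}{263} \left(- \frac{23}{3}\right) = - \frac{23}{789}$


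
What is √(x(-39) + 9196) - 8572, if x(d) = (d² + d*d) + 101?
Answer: -8572 + 3*√1371 ≈ -8460.9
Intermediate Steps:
x(d) = 101 + 2*d² (x(d) = (d² + d²) + 101 = 2*d² + 101 = 101 + 2*d²)
√(x(-39) + 9196) - 8572 = √((101 + 2*(-39)²) + 9196) - 8572 = √((101 + 2*1521) + 9196) - 8572 = √((101 + 3042) + 9196) - 8572 = √(3143 + 9196) - 8572 = √12339 - 8572 = 3*√1371 - 8572 = -8572 + 3*√1371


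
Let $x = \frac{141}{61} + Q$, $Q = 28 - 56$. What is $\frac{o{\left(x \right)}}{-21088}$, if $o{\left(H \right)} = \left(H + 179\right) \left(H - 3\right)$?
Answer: $\frac{1022875}{4904278} \approx 0.20857$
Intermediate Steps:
$Q = -28$ ($Q = 28 - 56 = -28$)
$x = - \frac{1567}{61}$ ($x = \frac{141}{61} - 28 = - \frac{1567}{61} \approx -25.689$)
$o{\left(H \right)} = \left(-3 + H\right) \left(179 + H\right)$ ($o{\left(H \right)} = \left(179 + H\right) \left(-3 + H\right) = \left(-3 + H\right) \left(179 + H\right)$)
$\frac{o{\left(x \right)}}{-21088} = \frac{-537 + \left(- \frac{1567}{61}\right)^{2} + 176 \left(- \frac{1567}{61}\right)}{-21088} = \left(-537 + \frac{2455489}{3721} - \frac{275792}{61}\right) \left(- \frac{1}{21088}\right) = \left(- \frac{16366000}{3721}\right) \left(- \frac{1}{21088}\right) = \frac{1022875}{4904278}$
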